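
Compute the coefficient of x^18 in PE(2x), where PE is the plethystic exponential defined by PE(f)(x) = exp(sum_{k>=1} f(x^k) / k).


With f(x) = 2x, the exponent is sum_{k>=1} 2 x^k / k = 2 * (-ln(1 - x)). Exponentiating:
PE(2x) = exp(-2 ln(1 - x)) = 1/(1 - x)^2.
By the negative binomial expansion, [x^n] 1/(1 - x)^2 = C(n + 1, 1).
For n = 18: C(19, 1) = 19.

19


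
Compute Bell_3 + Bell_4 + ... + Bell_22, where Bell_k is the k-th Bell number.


Recall Bell_k counts set partitions of a k-set (with Bell_0 = 1 by convention).
Bell_3 through Bell_22: 5, 15, 52, 203, 877, 4140, 21147, 115975, 678570, 4213597, 27644437, 190899322, 1382958545, 10480142147, 82864869804, 682076806159, 5832742205057, 51724158235372, 474869816156751, 4506715738447323
Sum = 5 + 15 + 52 + 203 + 877 + 4140 + 21147 + 115975 + 678570 + 4213597 + 27644437 + 190899322 + 1382958545 + 10480142147 + 82864869804 + 682076806159 + 5832742205057 + 51724158235372 + 474869816156751 + 4506715738447323 = 5039919483399498.

5039919483399498


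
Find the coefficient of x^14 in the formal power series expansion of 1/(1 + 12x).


Write 1/(1 + c x) = 1/(1 - (-c) x) and apply the geometric-series identity
1/(1 - y) = sum_{k>=0} y^k to get 1/(1 + c x) = sum_{k>=0} (-c)^k x^k.
So the coefficient of x^k is (-c)^k = (-1)^k * c^k.
Here c = 12 and k = 14:
(-12)^14 = 1 * 1283918464548864 = 1283918464548864

1283918464548864


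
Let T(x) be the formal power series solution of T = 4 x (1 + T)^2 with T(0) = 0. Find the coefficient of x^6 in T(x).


Apply the Lagrange inversion formula: if T = 4 x * phi(T) with phi(t) = (1 + t)^2, then [x^n] T = 4^n * (1/n) [t^(n-1)] phi(t)^n = 4^n * (1/n) [t^(n-1)] (1 + t)^(2n) = 4^n * (1/n) C(2n, n-1).
Using the identity C(2n, n-1) = C(2n, n) * n / (n+1), the unscaled factor equals C(2n, n) / (n+1) = C_n, the n-th Catalan number.
For n = 6: C_6 = C(12, 6) / 7 = 924/7 = 132.
With the 4^6 = 4096 factor, the coefficient is 4096 * 132 = 540672.

540672


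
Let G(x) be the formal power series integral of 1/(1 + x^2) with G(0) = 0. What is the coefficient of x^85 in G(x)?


1/(1 + x^2) = sum_{j>=0} (-1)^j x^(2j). Integrating termwise with G(0) = 0:
G(x) = sum_{j>=0} (-1)^j x^(2j+1) / (2j+1) = arctan(x).
Only odd powers are nonzero. For x^85 write 85 = 2*42 + 1, giving
(-1)^42 / 85 = 1/85 = 1/85.

1/85


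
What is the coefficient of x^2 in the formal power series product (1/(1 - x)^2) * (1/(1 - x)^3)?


Combine the factors: (1/(1 - x)^2) * (1/(1 - x)^3) = 1/(1 - x)^5.
Then use 1/(1 - x)^r = sum_{k>=0} C(k + r - 1, r - 1) x^k with r = 5 and k = 2:
C(6, 4) = 15.

15


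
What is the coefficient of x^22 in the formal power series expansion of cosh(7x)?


The Maclaurin series is cosh(t) = sum_{m>=0} t^(2m) / (2m)!, so substituting t = 7x, only even powers of x are nonzero, with coefficient of x^(2m) equal to 7^(2m) / (2m)!.
For x^22 the coefficient is 7^22/22! = 3909821048582988049/1124000727777607680000 = 11398895185373143/3276970051829760000.

11398895185373143/3276970051829760000


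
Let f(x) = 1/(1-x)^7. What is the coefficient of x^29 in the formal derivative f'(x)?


Differentiate: d/dx [ 1/(1-x)^r ] = r / (1-x)^(r+1).
Here r = 7, so f'(x) = 7 / (1-x)^8.
The expansion of 1/(1-x)^(r+1) has coefficient of x^n equal to C(n+r, r).
So the coefficient of x^29 in f'(x) is
7 * C(36, 7) = 7 * 8347680 = 58433760

58433760


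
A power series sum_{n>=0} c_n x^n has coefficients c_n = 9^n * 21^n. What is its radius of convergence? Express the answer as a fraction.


By the root test (Cauchy-Hadamard), the radius is R = 1 / limsup_n |c_n|^(1/n).
Here |c_n|^(1/n) = (9^n * 21^n)^(1/n) = 9 * 21 = 189 for all n.
So R = 1/189 = 1/189.

1/189


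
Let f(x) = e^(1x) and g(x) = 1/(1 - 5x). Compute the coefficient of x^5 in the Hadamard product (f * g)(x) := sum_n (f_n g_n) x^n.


Expanding: f_k = 1^k/k! (from e^(1x)) and g_k = 5^k (from 1/(1 - 5x)). So the Hadamard coefficient (f * g)_k = 1^k 5^k / k! = (5)^k / k!.
For k = 5: 5^5/5! = 3125/120 = 625/24.

625/24


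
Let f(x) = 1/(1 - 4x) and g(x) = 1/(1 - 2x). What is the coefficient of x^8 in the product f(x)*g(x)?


The coefficient of x^n in f*g is the Cauchy product: sum_{k=0}^{n} a^k * b^(n-k).
With a=4, b=2, n=8:
sum_{k=0}^{8} 4^k * 2^(8-k)
= 130816

130816


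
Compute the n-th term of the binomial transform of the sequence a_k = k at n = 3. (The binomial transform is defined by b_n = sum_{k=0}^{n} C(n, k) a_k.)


With a_k = k, b_n = sum_{k=0}^{n} C(n, k) k. Using k * C(n, k) = n * C(n-1, k-1) gives b_n = n * sum_{k>=1} C(n-1, k-1) = n * 2^(n-1).
For n = 3: 3 * 2^2 = 3 * 4 = 12.

12


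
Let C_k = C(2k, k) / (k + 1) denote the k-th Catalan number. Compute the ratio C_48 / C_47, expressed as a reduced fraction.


Using C_k = (2k)! / (k! (k+1)!), the ratio C_{k+1}/C_k simplifies to
C_{k+1}/C_k = [(2k+2)! / ((k+1)! (k+2)!)] * [k! (k+1)! / (2k)!]
 = (2k+2)(2k+1) / ((k+1)(k+2)) = 2(2k+1) / (k+2).
For k = 47: 2(2*47 + 1) / (47 + 2) = 190/49 = 190/49.

190/49


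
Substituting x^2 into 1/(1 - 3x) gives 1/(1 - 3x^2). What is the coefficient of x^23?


Since 1/(1 - 3x^2) only has even powers of x,
the coefficient of x^23 (odd) is 0.

0


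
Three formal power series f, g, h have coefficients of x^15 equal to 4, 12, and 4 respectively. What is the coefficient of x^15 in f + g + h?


Series addition is componentwise:
4 + 12 + 4
= 20

20


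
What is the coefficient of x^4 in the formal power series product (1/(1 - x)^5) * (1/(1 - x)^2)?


Combine the factors: (1/(1 - x)^5) * (1/(1 - x)^2) = 1/(1 - x)^7.
Then use 1/(1 - x)^r = sum_{k>=0} C(k + r - 1, r - 1) x^k with r = 7 and k = 4:
C(10, 6) = 210.

210


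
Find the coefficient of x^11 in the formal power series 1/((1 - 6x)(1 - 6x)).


By partial fractions or Cauchy convolution:
The coefficient equals sum_{k=0}^{11} 6^k * 6^(11-k).
= 4353564672

4353564672


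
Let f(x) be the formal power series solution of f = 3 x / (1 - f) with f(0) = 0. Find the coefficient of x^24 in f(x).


Apply Lagrange inversion: f = 3 x * phi(f) with phi(t) = 1/(1 - t), so
[x^n] f = 3^n * (1/n) [t^(n-1)] phi(t)^n = 3^n * (1/n) [t^(n-1)] (1 - t)^(-n) = 3^n * (1/n) C(2n - 2, n - 1) = 3^n * C_{n-1}.
For n = 24: C_23 = C(46, 23) / 24 = 8233430727600/24 = 343059613650.
With the 3^24 = 282429536481 factor, the coefficient is 282429536481 * 343059613650 = 96890167668520440565650.

96890167668520440565650


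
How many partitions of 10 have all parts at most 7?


Using the generating function (1-x)^(-1)(1-x^2)^(-1)...(1-x^7)^(-1),
the coefficient of x^10 counts these restricted partitions.
Result = 38

38


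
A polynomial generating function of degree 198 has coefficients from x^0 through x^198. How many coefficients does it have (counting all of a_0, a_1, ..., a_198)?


A polynomial of degree 198 takes the form a_0 + a_1 x + ... + a_198 x^198.
The number of coefficients is 198 + 1 = 199.

199


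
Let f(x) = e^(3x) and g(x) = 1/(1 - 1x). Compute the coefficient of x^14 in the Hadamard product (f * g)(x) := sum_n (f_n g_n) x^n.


Expanding: f_k = 3^k/k! (from e^(3x)) and g_k = 1^k (from 1/(1 - 1x)). So the Hadamard coefficient (f * g)_k = 3^k 1^k / k! = (3)^k / k!.
For k = 14: 3^14/14! = 4782969/87178291200 = 19683/358758400.

19683/358758400


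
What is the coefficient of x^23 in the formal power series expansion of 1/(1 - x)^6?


The negative binomial / multiset identity is
1/(1 - x)^r = sum_{k>=0} C(k + r - 1, r - 1) x^k.
Here r = 6 and k = 23, so the coefficient is
C(23 + 5, 5) = C(28, 5)
= 98280

98280


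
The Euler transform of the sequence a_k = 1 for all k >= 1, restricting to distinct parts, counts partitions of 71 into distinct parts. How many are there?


Partitions of 71 into distinct parts can be computed via generating function.
Product (1+x)(1+x^2)(1+x^3)...
The coefficient of x^71 = 32992

32992


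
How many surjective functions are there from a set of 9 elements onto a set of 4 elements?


By inclusion-exclusion on which target elements are missed, the number of surjections from an n-set onto a k-set is
surj(n, k) = sum_{j=0}^{k} (-1)^j C(k, j) (k - j)^n.
Equivalently surj(n, k) = k! * S(n, k), where S(n, k) is the Stirling number of the second kind.
For n = 9, k = 4:
S(9, 4) = 7770, so
surj = 4! * 7770 = 24 * 7770 = 186480.

186480


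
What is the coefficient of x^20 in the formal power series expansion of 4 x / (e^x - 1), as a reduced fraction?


The exponential generating function for Bernoulli numbers is
x / (e^x - 1) = sum_{k>=0} B_k x^k / k!.
So the coefficient of x^20 in 4 x / (e^x - 1) is 4 B_20 / 20!.
Computing: B_20 = -174611/330, 20! = 2432902008176640000, giving
4 * -174611/330 / 2432902008176640000 = -174611/200714415674572800000.

-174611/200714415674572800000


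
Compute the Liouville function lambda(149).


The Liouville function is lambda(k) = (-1)^Omega(k), where Omega(k) counts the prime factors of k with multiplicity.
Factoring: 149 = 149, so Omega(149) = 1.
lambda(149) = (-1)^1 = -1.

-1


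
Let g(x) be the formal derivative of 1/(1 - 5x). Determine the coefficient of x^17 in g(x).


Differentiate termwise: d/dx sum_{k>=0} 5^k x^k = sum_{k>=1} k 5^k x^(k-1) = sum_{j>=0} (j+1) 5^(j+1) x^j.
Equivalently, d/dx [1/(1 - 5x)] = 5/(1 - 5x)^2.
For j = 17: 18 * 5^18 = 18 * 3814697265625 = 68664550781250.

68664550781250


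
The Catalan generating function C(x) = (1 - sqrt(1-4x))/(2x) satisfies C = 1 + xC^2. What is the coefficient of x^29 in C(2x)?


Substituting x -> 2x scales the n-th coefficient by 2^n, so [x^29] C(2x) = 2^29 * C_29.
C_29 = C(2*29, 29)/(30) = 30067266499541040/30 = 1002242216651368.
So 2^29 * 1002242216651368 = 536870912 * 1002242216651368 = 538074692898521524207616.

538074692898521524207616


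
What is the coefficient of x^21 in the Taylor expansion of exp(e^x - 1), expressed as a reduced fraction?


exp(e^x - 1) = sum_{k>=0} Bell_k x^k / k!, where Bell_k is the k-th Bell number.
So the coefficient of x^21 is Bell_21 / 21!.
Computing: Bell_21 = 474869816156751 and 21! = 51090942171709440000, giving
474869816156751/51090942171709440000 = 158289938718917/17030314057236480000.

158289938718917/17030314057236480000


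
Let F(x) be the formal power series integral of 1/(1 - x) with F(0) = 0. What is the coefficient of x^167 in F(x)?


1/(1 - x) = sum_{k>=0} x^k. Integrating termwise and using F(0) = 0 gives
F(x) = sum_{k>=0} x^(k+1) / (k+1) = sum_{m>=1} x^m / m = -ln(1 - x).
So the coefficient of x^167 is 1/167 = 1/167.

1/167


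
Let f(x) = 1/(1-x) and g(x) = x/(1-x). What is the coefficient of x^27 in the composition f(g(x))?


First simplify the composition: f(g(x)) = 1/(1 - x/(1-x)) = (1-x)/((1-x) - x) = (1-x)/(1-2x).
Now extract the coefficient. Write (1-x)/(1-2x) = 1/(1-2x) - x/(1-2x).
The coefficient of x^n in 1/(1-2x) is 2^n, and in x/(1-2x) is 2^(n-1) (for n >= 1).
So the coefficient of x^27 is 2^27 - 2^26 = 134217728 - 67108864 = 67108864.

67108864


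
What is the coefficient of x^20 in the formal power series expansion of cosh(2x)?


The Maclaurin series is cosh(t) = sum_{m>=0} t^(2m) / (2m)!, so substituting t = 2x, only even powers of x are nonzero, with coefficient of x^(2m) equal to 2^(2m) / (2m)!.
For x^20 the coefficient is 2^20/20! = 1048576/2432902008176640000 = 4/9280784638125.

4/9280784638125


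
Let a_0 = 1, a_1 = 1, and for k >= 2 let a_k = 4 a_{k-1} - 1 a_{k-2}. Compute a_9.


Iterating the recurrence forward:
a_0 = 1
a_1 = 1
a_2 = 4*1 - 1*1 = 3
a_3 = 4*3 - 1*1 = 11
a_4 = 4*11 - 1*3 = 41
a_5 = 4*41 - 1*11 = 153
a_6 = 4*153 - 1*41 = 571
a_7 = 4*571 - 1*153 = 2131
a_8 = 4*2131 - 1*571 = 7953
a_9 = 4*7953 - 1*2131 = 29681
So a_9 = 29681.

29681


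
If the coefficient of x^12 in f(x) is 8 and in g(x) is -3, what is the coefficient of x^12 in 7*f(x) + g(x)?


Scalar multiplication scales coefficients: 7 * 8 = 56.
Then add the g coefficient: 56 + -3
= 53

53


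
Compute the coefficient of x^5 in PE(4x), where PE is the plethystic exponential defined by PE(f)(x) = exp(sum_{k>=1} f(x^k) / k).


With f(x) = 4x, the exponent is sum_{k>=1} 4 x^k / k = 4 * (-ln(1 - x)). Exponentiating:
PE(4x) = exp(-4 ln(1 - x)) = 1/(1 - x)^4.
By the negative binomial expansion, [x^n] 1/(1 - x)^4 = C(n + 3, 3).
For n = 5: C(8, 3) = 56.

56


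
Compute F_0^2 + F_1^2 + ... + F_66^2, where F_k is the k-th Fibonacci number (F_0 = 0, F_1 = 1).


There is a standard identity sum_{k=0}^{N} F_k^2 = F_N * F_{N+1} (proved inductively from the telescoping relation F_k^2 = F_k F_{k+1} - F_{k-1} F_k). Then
sum_{k=0}^{66} F_k^2 = F_66 F_67 - F_0 F_0.
Computing: F_66 = 27777890035288, F_67 = 44945570212853.
Sum = 27777890035288 * 44945570212853 = 1248493106945946501841156664.

1248493106945946501841156664


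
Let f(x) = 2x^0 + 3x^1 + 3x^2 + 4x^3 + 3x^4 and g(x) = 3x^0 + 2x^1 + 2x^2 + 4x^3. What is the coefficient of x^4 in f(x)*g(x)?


Cauchy product at x^4:
3*4 + 3*2 + 4*2 + 3*3
= 35

35


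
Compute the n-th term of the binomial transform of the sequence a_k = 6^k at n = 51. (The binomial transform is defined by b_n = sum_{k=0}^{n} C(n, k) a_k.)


With a_k = 6^k, b_n = sum_{k=0}^{n} C(n, k) 6^k = (1 + 6)^n by the binomial theorem.
For n = 51: (1 + 6)^51 = 7^51 = 12589255298531885026341962383987545444758743.

12589255298531885026341962383987545444758743


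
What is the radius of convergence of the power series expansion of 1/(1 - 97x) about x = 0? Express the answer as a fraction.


Expanding 1/(1 - 97x) = sum_{k>=0} 97^k x^k, the series converges when |97x| < 1, i.e., |x| < 1/97.
So the radius of convergence is 1/97 = 1/97.

1/97


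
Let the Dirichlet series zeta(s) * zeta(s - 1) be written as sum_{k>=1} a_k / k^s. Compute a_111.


Convolution gives a_k = sum_{d | k} d * 1 = sum_{d | k} d = sigma(k), the sum of positive divisors of k.
For k = 111, the divisors are 1, 3, 37, 111, so
sigma(111) = 1 + 3 + 37 + 111 = 152.

152


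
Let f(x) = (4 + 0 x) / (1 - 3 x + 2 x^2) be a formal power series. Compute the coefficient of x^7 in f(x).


Write f(x) = sum_{k>=0} a_k x^k. Multiplying both sides by 1 - 3 x + 2 x^2 gives
(1 - 3 x + 2 x^2) sum_{k>=0} a_k x^k = 4 + 0 x.
Matching coefficients:
 x^0: a_0 = 4
 x^1: a_1 - 3 a_0 = 0  =>  a_1 = 3*4 + 0 = 12
 x^k (k >= 2): a_k = 3 a_{k-1} - 2 a_{k-2}.
Iterating: a_2 = 28, a_3 = 60, a_4 = 124, a_5 = 252, a_6 = 508, a_7 = 1020.
So the coefficient of x^7 is 1020.

1020


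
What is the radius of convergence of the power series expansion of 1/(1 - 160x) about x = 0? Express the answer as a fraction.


Expanding 1/(1 - 160x) = sum_{k>=0} 160^k x^k, the series converges when |160x| < 1, i.e., |x| < 1/160.
So the radius of convergence is 1/160 = 1/160.

1/160


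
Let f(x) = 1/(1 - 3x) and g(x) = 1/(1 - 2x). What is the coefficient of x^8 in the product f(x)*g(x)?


The coefficient of x^n in f*g is the Cauchy product: sum_{k=0}^{n} a^k * b^(n-k).
With a=3, b=2, n=8:
sum_{k=0}^{8} 3^k * 2^(8-k)
= 19171

19171


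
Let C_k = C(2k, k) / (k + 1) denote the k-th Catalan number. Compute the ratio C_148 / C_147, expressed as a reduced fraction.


Using C_k = (2k)! / (k! (k+1)!), the ratio C_{k+1}/C_k simplifies to
C_{k+1}/C_k = [(2k+2)! / ((k+1)! (k+2)!)] * [k! (k+1)! / (2k)!]
 = (2k+2)(2k+1) / ((k+1)(k+2)) = 2(2k+1) / (k+2).
For k = 147: 2(2*147 + 1) / (147 + 2) = 590/149 = 590/149.

590/149


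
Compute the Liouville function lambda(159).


The Liouville function is lambda(k) = (-1)^Omega(k), where Omega(k) counts the prime factors of k with multiplicity.
Factoring: 159 = 3 * 53, so Omega(159) = 2.
lambda(159) = (-1)^2 = 1.

1


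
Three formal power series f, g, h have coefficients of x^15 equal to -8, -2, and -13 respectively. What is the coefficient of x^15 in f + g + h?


Series addition is componentwise:
-8 + -2 + -13
= -23

-23


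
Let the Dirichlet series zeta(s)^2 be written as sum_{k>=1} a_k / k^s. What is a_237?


The Dirichlet convolution of the constant function 1 with itself gives (1 * 1)(k) = sum_{d | k} 1 = d(k), the number of positive divisors of k.
Since zeta(s) = sum_{k>=1} 1/k^s, we have zeta(s)^2 = sum_{k>=1} d(k)/k^s, so a_k = d(k).
For k = 237: the divisors are 1, 3, 79, 237.
Count = 4.

4


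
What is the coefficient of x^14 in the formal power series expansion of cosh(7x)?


The Maclaurin series is cosh(t) = sum_{m>=0} t^(2m) / (2m)!, so substituting t = 7x, only even powers of x are nonzero, with coefficient of x^(2m) equal to 7^(2m) / (2m)!.
For x^14 the coefficient is 7^14/14! = 678223072849/87178291200 = 13841287201/1779148800.

13841287201/1779148800


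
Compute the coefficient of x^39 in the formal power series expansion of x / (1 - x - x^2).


Let f(x) = sum_{k>=0} a_k x^k. Multiplying f(x) * (1 - x - x^2) = x and matching coefficients gives a_0 = 0, a_1 = 1, and a_k = a_{k-1} + a_{k-2} for k >= 2. These are the Fibonacci numbers F_k.
Iterating from F_0 = 0, F_1 = 1:
F_0=0, F_1=1, F_2=1, F_3=2, F_4=3, F_5=5, F_6=8, F_7=13, F_8=21, F_9=34, ...
F_39 = 63245986.

63245986


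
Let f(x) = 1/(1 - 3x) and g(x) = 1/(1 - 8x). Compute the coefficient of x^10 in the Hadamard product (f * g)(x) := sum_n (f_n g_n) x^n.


f has coefficients f_k = 3^k and g has coefficients g_k = 8^k, so the Hadamard product has coefficient (f*g)_k = 3^k * 8^k = 24^k.
For k = 10: 24^10 = 63403380965376.

63403380965376


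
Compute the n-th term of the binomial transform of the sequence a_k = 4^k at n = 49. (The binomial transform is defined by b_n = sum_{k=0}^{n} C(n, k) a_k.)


With a_k = 4^k, b_n = sum_{k=0}^{n} C(n, k) 4^k = (1 + 4)^n by the binomial theorem.
For n = 49: (1 + 4)^49 = 5^49 = 17763568394002504646778106689453125.

17763568394002504646778106689453125


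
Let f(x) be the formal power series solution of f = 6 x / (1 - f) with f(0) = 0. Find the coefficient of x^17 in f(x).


Apply Lagrange inversion: f = 6 x * phi(f) with phi(t) = 1/(1 - t), so
[x^n] f = 6^n * (1/n) [t^(n-1)] phi(t)^n = 6^n * (1/n) [t^(n-1)] (1 - t)^(-n) = 6^n * (1/n) C(2n - 2, n - 1) = 6^n * C_{n-1}.
For n = 17: C_16 = C(32, 16) / 17 = 601080390/17 = 35357670.
With the 6^17 = 16926659444736 factor, the coefficient is 16926659444736 * 35357670 = 598487238849358725120.

598487238849358725120


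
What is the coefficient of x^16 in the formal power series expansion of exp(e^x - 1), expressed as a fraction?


exp(e^x - 1) is the exponential generating function for the Bell numbers Bell_k: exp(e^x - 1) = sum_{k>=0} Bell_k x^k / k!.
So the coefficient of x^16 in exp(e^x - 1) is Bell_16 / 16!.
Computing: Bell_16 = 10480142147 and 16! = 20922789888000, giving
10480142147/20922789888000 = 10480142147/20922789888000.

10480142147/20922789888000


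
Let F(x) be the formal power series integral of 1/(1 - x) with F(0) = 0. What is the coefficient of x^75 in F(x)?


1/(1 - x) = sum_{k>=0} x^k. Integrating termwise and using F(0) = 0 gives
F(x) = sum_{k>=0} x^(k+1) / (k+1) = sum_{m>=1} x^m / m = -ln(1 - x).
So the coefficient of x^75 is 1/75 = 1/75.

1/75


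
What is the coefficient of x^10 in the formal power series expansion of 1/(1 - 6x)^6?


The general identity 1/(1 - c x)^r = sum_{k>=0} c^k C(k + r - 1, r - 1) x^k follows by substituting y = c x into 1/(1 - y)^r = sum_{k>=0} C(k + r - 1, r - 1) y^k.
For c = 6, r = 6, k = 10:
6^10 * C(15, 5) = 60466176 * 3003 = 181579926528.

181579926528


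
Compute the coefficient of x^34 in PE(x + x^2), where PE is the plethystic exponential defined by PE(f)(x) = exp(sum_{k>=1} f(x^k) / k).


With f(x) = x + x^2, the exponent is sum_{k>=1} (x^k + x^(2k)) / k = -ln(1 - x) - ln(1 - x^2). Exponentiating:
PE(x + x^2) = 1 / ((1 - x)(1 - x^2)).
This is the generating function for partitions of n into parts of size 1 or 2. The number of 2's can be any j in 0..17, and the rest are 1's, so
[x^34] = floor(34/2) + 1 = 18.

18


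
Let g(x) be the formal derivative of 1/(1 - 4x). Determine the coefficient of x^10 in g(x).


Differentiate termwise: d/dx sum_{k>=0} 4^k x^k = sum_{k>=1} k 4^k x^(k-1) = sum_{j>=0} (j+1) 4^(j+1) x^j.
Equivalently, d/dx [1/(1 - 4x)] = 4/(1 - 4x)^2.
For j = 10: 11 * 4^11 = 11 * 4194304 = 46137344.

46137344


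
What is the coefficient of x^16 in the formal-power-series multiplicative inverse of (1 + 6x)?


The inverse is 1/(1 + 6x). Apply the geometric identity 1/(1 - y) = sum_{k>=0} y^k with y = -6x:
1/(1 + 6x) = sum_{k>=0} (-6)^k x^k.
So the coefficient of x^16 is (-6)^16 = 2821109907456.

2821109907456


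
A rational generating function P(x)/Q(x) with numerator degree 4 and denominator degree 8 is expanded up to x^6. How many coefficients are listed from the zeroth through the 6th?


Expanding up to x^6 gives the coefficients for x^0, x^1, ..., x^6.
That is 6 + 1 = 7 coefficients in total.

7


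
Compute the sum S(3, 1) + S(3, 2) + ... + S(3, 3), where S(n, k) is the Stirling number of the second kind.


By definition, S(n, k) counts partitions of an n-set into exactly k nonempty blocks.
Computing row n = 3 for k = 1..3:
S(3, k): 1, 3, 1
Sum = 5. (This equals Bell_3 since the sum runs over all k.)

5


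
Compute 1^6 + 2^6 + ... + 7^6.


This power sum has a closed form given by Faulhaber's formula
sum_{k=1}^{m} k^p = (1 / (p + 1)) * sum_{j=0}^{p} C(p + 1, j) B_j m^(p + 1 - j),
but for small m direct computation is fastest:
1 + 64 + 729 + 4096 + 15625 + 46656 + 117649 = 184820.

184820


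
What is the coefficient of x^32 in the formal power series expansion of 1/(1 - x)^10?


The negative binomial / multiset identity is
1/(1 - x)^r = sum_{k>=0} C(k + r - 1, r - 1) x^k.
Here r = 10 and k = 32, so the coefficient is
C(32 + 9, 9) = C(41, 9)
= 350343565

350343565


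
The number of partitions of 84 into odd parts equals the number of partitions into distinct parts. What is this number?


Computing partitions of 84 into odd parts (1, 3, 5, ...):
Using the generating function prod_{k>=0} 1/(1-x^(2k+1)),
the count is 111322

111322


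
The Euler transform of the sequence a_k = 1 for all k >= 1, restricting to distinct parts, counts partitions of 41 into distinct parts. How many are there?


Partitions of 41 into distinct parts can be computed via generating function.
Product (1+x)(1+x^2)(1+x^3)...
The coefficient of x^41 = 1260

1260


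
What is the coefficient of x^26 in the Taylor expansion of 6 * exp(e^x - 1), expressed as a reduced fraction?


exp(e^x - 1) = sum_{k>=0} Bell_k x^k / k!, where Bell_k is the k-th Bell number.
So the coefficient of x^26 is 6 * Bell_26 / 26!.
Computing: Bell_26 = 49631246523618756274 and 26! = 403291461126605635584000000, giving
6 * 49631246523618756274/403291461126605635584000000 = 1459742544812316361/1976918927091204096000000.

1459742544812316361/1976918927091204096000000


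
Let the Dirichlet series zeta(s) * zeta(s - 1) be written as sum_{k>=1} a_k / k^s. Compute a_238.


Convolution gives a_k = sum_{d | k} d * 1 = sum_{d | k} d = sigma(k), the sum of positive divisors of k.
For k = 238, the divisors are 1, 2, 7, 14, 17, 34, 119, 238, so
sigma(238) = 1 + 2 + 7 + 14 + 17 + 34 + 119 + 238 = 432.

432


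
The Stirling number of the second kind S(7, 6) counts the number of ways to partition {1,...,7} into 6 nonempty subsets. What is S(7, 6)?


Using the explicit formula S(n,k) = (1/k!) sum_{j=0}^{k} (-1)^(k-j) C(k,j) j^n:
S(7, 6) = 21
Equivalently, S(n,k) is n! times the coefficient of x^n in the EGF (e^x - 1)^k / k!.

21


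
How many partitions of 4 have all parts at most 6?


Using the generating function (1-x)^(-1)(1-x^2)^(-1)...(1-x^6)^(-1),
the coefficient of x^4 counts these restricted partitions.
Result = 5

5


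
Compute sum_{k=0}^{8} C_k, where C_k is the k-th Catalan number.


C_0 through C_8: 1, 1, 2, 5, 14, 42, 132, 429, 1430
Sum = 1 + 1 + 2 + 5 + 14 + 42 + 132 + 429 + 1430
= 2056

2056


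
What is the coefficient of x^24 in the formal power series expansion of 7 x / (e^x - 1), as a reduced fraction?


The exponential generating function for Bernoulli numbers is
x / (e^x - 1) = sum_{k>=0} B_k x^k / k!.
So the coefficient of x^24 in 7 x / (e^x - 1) is 7 B_24 / 24!.
Computing: B_24 = -236364091/2730, 24! = 620448401733239439360000, giving
7 * -236364091/2730 / 620448401733239439360000 = -236364091/241974876675963381350400000.

-236364091/241974876675963381350400000


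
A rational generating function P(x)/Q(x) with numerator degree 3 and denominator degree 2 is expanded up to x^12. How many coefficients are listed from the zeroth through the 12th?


Expanding up to x^12 gives the coefficients for x^0, x^1, ..., x^12.
That is 12 + 1 = 13 coefficients in total.

13


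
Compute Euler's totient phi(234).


phi(n) counts integers in [1, n] coprime to n. Using the multiplicative formula phi(n) = n * prod_{p | n} (1 - 1/p):
234 = 2 * 3^2 * 13, so
phi(234) = 234 * (1 - 1/2) * (1 - 1/3) * (1 - 1/13) = 72.

72


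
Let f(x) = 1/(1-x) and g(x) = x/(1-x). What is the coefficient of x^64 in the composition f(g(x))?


First simplify the composition: f(g(x)) = 1/(1 - x/(1-x)) = (1-x)/((1-x) - x) = (1-x)/(1-2x).
Now extract the coefficient. Write (1-x)/(1-2x) = 1/(1-2x) - x/(1-2x).
The coefficient of x^n in 1/(1-2x) is 2^n, and in x/(1-2x) is 2^(n-1) (for n >= 1).
So the coefficient of x^64 is 2^64 - 2^63 = 18446744073709551616 - 9223372036854775808 = 9223372036854775808.

9223372036854775808


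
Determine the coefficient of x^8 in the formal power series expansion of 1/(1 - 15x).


The geometric series identity gives 1/(1 - c x) = sum_{k>=0} c^k x^k, so the coefficient of x^k is c^k.
Here c = 15 and k = 8.
Computing: 15^8 = 2562890625

2562890625


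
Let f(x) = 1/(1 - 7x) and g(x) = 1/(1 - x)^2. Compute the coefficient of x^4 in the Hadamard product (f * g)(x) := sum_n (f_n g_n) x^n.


f has coefficients f_k = 7^k. For g = 1/(1 - x)^2 the coefficient is g_k = C(k + 1, 1) = k + 1. The Hadamard coefficient is (f * g)_k = 7^k * (k + 1).
For k = 4: 7^4 * 5 = 2401 * 5 = 12005.

12005


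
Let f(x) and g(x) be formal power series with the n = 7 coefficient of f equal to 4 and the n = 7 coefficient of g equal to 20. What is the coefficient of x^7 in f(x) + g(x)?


Addition of formal power series is termwise.
The coefficient of x^7 in f + g = 4 + 20
= 24

24


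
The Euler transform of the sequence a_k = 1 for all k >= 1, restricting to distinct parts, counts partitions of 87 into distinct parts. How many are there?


Partitions of 87 into distinct parts can be computed via generating function.
Product (1+x)(1+x^2)(1+x^3)...
The coefficient of x^87 = 145578

145578


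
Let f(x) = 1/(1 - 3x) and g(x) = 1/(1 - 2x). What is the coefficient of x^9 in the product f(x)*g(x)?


The coefficient of x^n in f*g is the Cauchy product: sum_{k=0}^{n} a^k * b^(n-k).
With a=3, b=2, n=9:
sum_{k=0}^{9} 3^k * 2^(9-k)
= 58025

58025


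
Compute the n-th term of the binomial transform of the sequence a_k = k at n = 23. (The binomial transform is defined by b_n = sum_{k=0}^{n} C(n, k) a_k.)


With a_k = k, b_n = sum_{k=0}^{n} C(n, k) k. Using k * C(n, k) = n * C(n-1, k-1) gives b_n = n * sum_{k>=1} C(n-1, k-1) = n * 2^(n-1).
For n = 23: 23 * 2^22 = 23 * 4194304 = 96468992.

96468992


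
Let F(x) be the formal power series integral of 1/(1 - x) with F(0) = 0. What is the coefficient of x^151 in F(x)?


1/(1 - x) = sum_{k>=0} x^k. Integrating termwise and using F(0) = 0 gives
F(x) = sum_{k>=0} x^(k+1) / (k+1) = sum_{m>=1} x^m / m = -ln(1 - x).
So the coefficient of x^151 is 1/151 = 1/151.

1/151


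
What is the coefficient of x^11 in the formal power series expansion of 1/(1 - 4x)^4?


The general identity 1/(1 - c x)^r = sum_{k>=0} c^k C(k + r - 1, r - 1) x^k follows by substituting y = c x into 1/(1 - y)^r = sum_{k>=0} C(k + r - 1, r - 1) y^k.
For c = 4, r = 4, k = 11:
4^11 * C(14, 3) = 4194304 * 364 = 1526726656.

1526726656


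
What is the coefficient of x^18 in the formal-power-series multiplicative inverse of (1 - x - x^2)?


Let the inverse be f(x) = sum_{k>=0} a_k x^k. From f(x) * (1 - x - x^2) = 1 and matching coefficients:
 x^0: a_0 = 1.
 x^1: a_1 - a_0 = 0, so a_1 = 1.
 x^k (k >= 2): a_k - a_{k-1} - a_{k-2} = 0, i.e. a_k = a_{k-1} + a_{k-2}.
This is the Fibonacci-type recurrence shifted so that a_0 = a_1 = 1.
Iterating: a_0=1, a_1=1, a_2=2, a_3=3, a_4=5, a_5=8, a_6=13, a_7=21, a_8=34, a_9=55, ...
a_18 = 4181.

4181


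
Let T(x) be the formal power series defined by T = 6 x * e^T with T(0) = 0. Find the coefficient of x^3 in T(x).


Apply the Lagrange inversion formula: if T = 6 x * phi(T) with phi(t) = e^t, then
[x^n] T = 6^n * (1/n) [t^(n-1)] phi(t)^n = 6^n * (1/n) [t^(n-1)] e^(n t) = 6^n * (1/n) * n^(n-1) / (n-1)! = 6^n * n^(n-1) / n!.
When c = 1 this is the Cayley count of rooted labeled trees on n vertices, divided by n!.
For n = 3: 6^3 * 3^2 / 3! = 216 * 9/6 = 324.

324


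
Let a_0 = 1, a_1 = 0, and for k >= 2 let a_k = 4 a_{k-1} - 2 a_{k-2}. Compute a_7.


Iterating the recurrence forward:
a_0 = 1
a_1 = 0
a_2 = 4*0 - 2*1 = -2
a_3 = 4*-2 - 2*0 = -8
a_4 = 4*-8 - 2*-2 = -28
a_5 = 4*-28 - 2*-8 = -96
a_6 = 4*-96 - 2*-28 = -328
a_7 = 4*-328 - 2*-96 = -1120
So a_7 = -1120.

-1120


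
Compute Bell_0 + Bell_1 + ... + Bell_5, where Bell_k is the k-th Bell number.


Recall Bell_k counts set partitions of a k-set (with Bell_0 = 1 by convention).
Bell_0 through Bell_5: 1, 1, 2, 5, 15, 52
Sum = 1 + 1 + 2 + 5 + 15 + 52 = 76.

76


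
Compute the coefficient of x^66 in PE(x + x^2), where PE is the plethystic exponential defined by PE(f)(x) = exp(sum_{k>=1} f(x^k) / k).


With f(x) = x + x^2, the exponent is sum_{k>=1} (x^k + x^(2k)) / k = -ln(1 - x) - ln(1 - x^2). Exponentiating:
PE(x + x^2) = 1 / ((1 - x)(1 - x^2)).
This is the generating function for partitions of n into parts of size 1 or 2. The number of 2's can be any j in 0..33, and the rest are 1's, so
[x^66] = floor(66/2) + 1 = 34.

34


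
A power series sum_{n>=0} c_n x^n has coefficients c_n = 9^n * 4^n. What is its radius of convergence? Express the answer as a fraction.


By the root test (Cauchy-Hadamard), the radius is R = 1 / limsup_n |c_n|^(1/n).
Here |c_n|^(1/n) = (9^n * 4^n)^(1/n) = 9 * 4 = 36 for all n.
So R = 1/36 = 1/36.

1/36


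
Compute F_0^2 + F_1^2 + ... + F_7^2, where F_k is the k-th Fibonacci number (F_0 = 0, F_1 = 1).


There is a standard identity sum_{k=0}^{N} F_k^2 = F_N * F_{N+1} (proved inductively from the telescoping relation F_k^2 = F_k F_{k+1} - F_{k-1} F_k). Then
sum_{k=0}^{7} F_k^2 = F_7 F_8 - F_0 F_0.
Computing: F_7 = 13, F_8 = 21.
Sum = 13 * 21 = 273.

273


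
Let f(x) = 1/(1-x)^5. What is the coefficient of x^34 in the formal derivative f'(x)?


Differentiate: d/dx [ 1/(1-x)^r ] = r / (1-x)^(r+1).
Here r = 5, so f'(x) = 5 / (1-x)^6.
The expansion of 1/(1-x)^(r+1) has coefficient of x^n equal to C(n+r, r).
So the coefficient of x^34 in f'(x) is
5 * C(39, 5) = 5 * 575757 = 2878785

2878785


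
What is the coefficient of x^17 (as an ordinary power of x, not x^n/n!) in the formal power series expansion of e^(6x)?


The exponential series is e^y = sum_{k>=0} y^k / k!. Substituting y = 6x gives
e^(6x) = sum_{k>=0} 6^k x^k / k!.
So the coefficient of x^n is a^n/n! with a = 6, n = 17:
6^17 / 17! = 16926659444736/355687428096000 = 708588/14889875

708588/14889875


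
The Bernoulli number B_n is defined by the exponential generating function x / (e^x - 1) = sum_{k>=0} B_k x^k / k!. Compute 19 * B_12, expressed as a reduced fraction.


Bernoulli numbers can also be computed recursively via B_0 = 1 and sum_{j=0}^{m} C(m+1, j) B_j = 0 for m >= 1. Odd-index Bernoulli numbers vanish for k >= 3.
Computing B_12 = -691/2730, so 19 * B_12 = 19 * -691/2730 = -13129/2730.

-13129/2730


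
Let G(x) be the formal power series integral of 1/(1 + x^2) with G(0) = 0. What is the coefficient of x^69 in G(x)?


1/(1 + x^2) = sum_{j>=0} (-1)^j x^(2j). Integrating termwise with G(0) = 0:
G(x) = sum_{j>=0} (-1)^j x^(2j+1) / (2j+1) = arctan(x).
Only odd powers are nonzero. For x^69 write 69 = 2*34 + 1, giving
(-1)^34 / 69 = 1/69 = 1/69.

1/69


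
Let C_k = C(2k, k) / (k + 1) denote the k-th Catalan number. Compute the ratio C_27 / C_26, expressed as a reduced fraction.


Using C_k = (2k)! / (k! (k+1)!), the ratio C_{k+1}/C_k simplifies to
C_{k+1}/C_k = [(2k+2)! / ((k+1)! (k+2)!)] * [k! (k+1)! / (2k)!]
 = (2k+2)(2k+1) / ((k+1)(k+2)) = 2(2k+1) / (k+2).
For k = 26: 2(2*26 + 1) / (26 + 2) = 106/28 = 53/14.

53/14


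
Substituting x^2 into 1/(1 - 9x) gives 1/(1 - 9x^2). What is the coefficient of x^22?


The coefficient of x^(2m) in 1/(1 - 9x^2) is 9^m.
With n = 22 = 2*11, the coefficient is 9^11 = 31381059609.

31381059609


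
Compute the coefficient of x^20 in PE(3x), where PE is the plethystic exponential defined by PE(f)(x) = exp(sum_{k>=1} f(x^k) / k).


With f(x) = 3x, the exponent is sum_{k>=1} 3 x^k / k = 3 * (-ln(1 - x)). Exponentiating:
PE(3x) = exp(-3 ln(1 - x)) = 1/(1 - x)^3.
By the negative binomial expansion, [x^n] 1/(1 - x)^3 = C(n + 2, 2).
For n = 20: C(22, 2) = 231.

231


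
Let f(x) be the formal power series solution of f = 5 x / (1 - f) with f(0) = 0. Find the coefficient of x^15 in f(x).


Apply Lagrange inversion: f = 5 x * phi(f) with phi(t) = 1/(1 - t), so
[x^n] f = 5^n * (1/n) [t^(n-1)] phi(t)^n = 5^n * (1/n) [t^(n-1)] (1 - t)^(-n) = 5^n * (1/n) C(2n - 2, n - 1) = 5^n * C_{n-1}.
For n = 15: C_14 = C(28, 14) / 15 = 40116600/15 = 2674440.
With the 5^15 = 30517578125 factor, the coefficient is 30517578125 * 2674440 = 81617431640625000.

81617431640625000


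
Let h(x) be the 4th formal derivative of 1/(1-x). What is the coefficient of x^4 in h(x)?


Differentiating 4 times: d^4/dx^4 [1/(1-x)] = 4!/(1-x)^5.
The expansion 1/(1-x)^5 = sum_{k>=0} C(k+4, 4) x^k, so the coefficient of x^n in 4!/(1-x)^5 is 4! * C(n+4, 4).
For n = 4: 24 * C(8, 4) = 24 * 70 = 1680

1680


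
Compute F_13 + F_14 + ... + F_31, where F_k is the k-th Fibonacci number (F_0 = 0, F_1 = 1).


Use the identity sum_{k=0}^{N} F_k = F_{N+2} - 1 (which follows from F_{k+2} - F_{k+1} = F_k). Then
sum_{k=13}^{31} F_k = (F_{33} - 1) - (F_{14} - 1) = F_{33} - F_{14}.
Computing: F_{33} = 3524578, F_{14} = 377, so
Sum = 3524578 - 377 = 3524201.

3524201


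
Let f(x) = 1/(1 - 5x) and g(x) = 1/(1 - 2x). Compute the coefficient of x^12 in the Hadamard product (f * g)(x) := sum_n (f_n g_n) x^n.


f has coefficients f_k = 5^k and g has coefficients g_k = 2^k, so the Hadamard product has coefficient (f*g)_k = 5^k * 2^k = 10^k.
For k = 12: 10^12 = 1000000000000.

1000000000000


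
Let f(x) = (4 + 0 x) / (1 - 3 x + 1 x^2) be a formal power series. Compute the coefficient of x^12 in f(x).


Write f(x) = sum_{k>=0} a_k x^k. Multiplying both sides by 1 - 3 x + 1 x^2 gives
(1 - 3 x + 1 x^2) sum_{k>=0} a_k x^k = 4 + 0 x.
Matching coefficients:
 x^0: a_0 = 4
 x^1: a_1 - 3 a_0 = 0  =>  a_1 = 3*4 + 0 = 12
 x^k (k >= 2): a_k = 3 a_{k-1} - 1 a_{k-2}.
Iterating: a_2 = 32, a_3 = 84, a_4 = 220, a_5 = 576, a_6 = 1508, a_7 = 3948, a_8 = 10336, a_9 = 27060, a_10 = 70844, a_11 = 185472, a_12 = 485572.
So the coefficient of x^12 is 485572.

485572


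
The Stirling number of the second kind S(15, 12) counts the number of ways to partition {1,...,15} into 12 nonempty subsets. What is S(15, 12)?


Using the explicit formula S(n,k) = (1/k!) sum_{j=0}^{k} (-1)^(k-j) C(k,j) j^n:
S(15, 12) = 106470
Equivalently, S(n,k) is n! times the coefficient of x^n in the EGF (e^x - 1)^k / k!.

106470


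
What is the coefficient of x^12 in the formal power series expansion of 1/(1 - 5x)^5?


The general identity 1/(1 - c x)^r = sum_{k>=0} c^k C(k + r - 1, r - 1) x^k follows by substituting y = c x into 1/(1 - y)^r = sum_{k>=0} C(k + r - 1, r - 1) y^k.
For c = 5, r = 5, k = 12:
5^12 * C(16, 4) = 244140625 * 1820 = 444335937500.

444335937500


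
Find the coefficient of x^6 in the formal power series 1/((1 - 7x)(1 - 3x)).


By partial fractions or Cauchy convolution:
The coefficient equals sum_{k=0}^{6} 7^k * 3^(6-k).
= 205339

205339


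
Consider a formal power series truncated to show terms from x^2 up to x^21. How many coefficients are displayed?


From x^2 to x^21 inclusive, the count is 21 - 2 + 1 = 20.

20


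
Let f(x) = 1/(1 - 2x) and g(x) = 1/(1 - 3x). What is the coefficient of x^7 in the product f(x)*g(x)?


The coefficient of x^n in f*g is the Cauchy product: sum_{k=0}^{n} a^k * b^(n-k).
With a=2, b=3, n=7:
sum_{k=0}^{7} 2^k * 3^(7-k)
= 6305

6305


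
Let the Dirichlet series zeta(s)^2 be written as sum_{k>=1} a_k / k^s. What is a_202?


The Dirichlet convolution of the constant function 1 with itself gives (1 * 1)(k) = sum_{d | k} 1 = d(k), the number of positive divisors of k.
Since zeta(s) = sum_{k>=1} 1/k^s, we have zeta(s)^2 = sum_{k>=1} d(k)/k^s, so a_k = d(k).
For k = 202: the divisors are 1, 2, 101, 202.
Count = 4.

4


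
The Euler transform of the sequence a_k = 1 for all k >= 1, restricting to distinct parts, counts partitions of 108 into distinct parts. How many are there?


Partitions of 108 into distinct parts can be computed via generating function.
Product (1+x)(1+x^2)(1+x^3)...
The coefficient of x^108 = 855906

855906


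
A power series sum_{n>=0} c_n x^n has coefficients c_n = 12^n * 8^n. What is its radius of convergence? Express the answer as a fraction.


By the root test (Cauchy-Hadamard), the radius is R = 1 / limsup_n |c_n|^(1/n).
Here |c_n|^(1/n) = (12^n * 8^n)^(1/n) = 12 * 8 = 96 for all n.
So R = 1/96 = 1/96.

1/96


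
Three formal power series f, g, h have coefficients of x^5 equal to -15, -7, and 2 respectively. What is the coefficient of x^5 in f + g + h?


Series addition is componentwise:
-15 + -7 + 2
= -20

-20


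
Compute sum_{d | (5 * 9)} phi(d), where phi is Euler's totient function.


First, 5 * 9 = 45. One classical identity is sum_{d | n} phi(d) = n (each k in [1, n] has a unique gcd with n, and among the k's with gcd(k, n) = n/d there are phi(d) of them). So the sum equals 45. We also verify directly:
Divisors of 45: 1, 3, 5, 9, 15, 45.
phi values: 1, 2, 4, 6, 8, 24.
Sum = 45.

45


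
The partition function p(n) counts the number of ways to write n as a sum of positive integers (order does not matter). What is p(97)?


Using the generating function prod_{k>=1} 1/(1-x^k), we compute p(97).
By dynamic programming over parts 1 through 97:
p(97) = 133230930

133230930


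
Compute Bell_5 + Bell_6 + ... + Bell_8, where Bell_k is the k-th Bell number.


Recall Bell_k counts set partitions of a k-set (with Bell_0 = 1 by convention).
Bell_5 through Bell_8: 52, 203, 877, 4140
Sum = 52 + 203 + 877 + 4140 = 5272.

5272


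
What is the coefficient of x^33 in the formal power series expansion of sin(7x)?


The Maclaurin series is sin(t) = sum_{k>=0} (-1)^k t^(2k+1) / (2k+1)!, so substituting t = 7x, only odd powers of x are nonzero, with coefficient of x^(2k+1) equal to (-1)^k 7^(2k+1) / (2k+1)!.
Write 33 = 2*16 + 1, giving the coefficient (-1)^16 * 7^33 / 33! = 7730993719707444524137094407/8683317618811886495518194401280000000 = 3219905755813179726837607/3616542115290248436284129280000000.

3219905755813179726837607/3616542115290248436284129280000000


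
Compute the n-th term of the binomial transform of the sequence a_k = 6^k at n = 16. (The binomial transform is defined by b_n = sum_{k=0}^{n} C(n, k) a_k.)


With a_k = 6^k, b_n = sum_{k=0}^{n} C(n, k) 6^k = (1 + 6)^n by the binomial theorem.
For n = 16: (1 + 6)^16 = 7^16 = 33232930569601.

33232930569601


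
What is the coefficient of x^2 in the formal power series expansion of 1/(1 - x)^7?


The negative binomial / multiset identity is
1/(1 - x)^r = sum_{k>=0} C(k + r - 1, r - 1) x^k.
Here r = 7 and k = 2, so the coefficient is
C(2 + 6, 6) = C(8, 6)
= 28

28


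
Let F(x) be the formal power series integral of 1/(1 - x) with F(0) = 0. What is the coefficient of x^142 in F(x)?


1/(1 - x) = sum_{k>=0} x^k. Integrating termwise and using F(0) = 0 gives
F(x) = sum_{k>=0} x^(k+1) / (k+1) = sum_{m>=1} x^m / m = -ln(1 - x).
So the coefficient of x^142 is 1/142 = 1/142.

1/142
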